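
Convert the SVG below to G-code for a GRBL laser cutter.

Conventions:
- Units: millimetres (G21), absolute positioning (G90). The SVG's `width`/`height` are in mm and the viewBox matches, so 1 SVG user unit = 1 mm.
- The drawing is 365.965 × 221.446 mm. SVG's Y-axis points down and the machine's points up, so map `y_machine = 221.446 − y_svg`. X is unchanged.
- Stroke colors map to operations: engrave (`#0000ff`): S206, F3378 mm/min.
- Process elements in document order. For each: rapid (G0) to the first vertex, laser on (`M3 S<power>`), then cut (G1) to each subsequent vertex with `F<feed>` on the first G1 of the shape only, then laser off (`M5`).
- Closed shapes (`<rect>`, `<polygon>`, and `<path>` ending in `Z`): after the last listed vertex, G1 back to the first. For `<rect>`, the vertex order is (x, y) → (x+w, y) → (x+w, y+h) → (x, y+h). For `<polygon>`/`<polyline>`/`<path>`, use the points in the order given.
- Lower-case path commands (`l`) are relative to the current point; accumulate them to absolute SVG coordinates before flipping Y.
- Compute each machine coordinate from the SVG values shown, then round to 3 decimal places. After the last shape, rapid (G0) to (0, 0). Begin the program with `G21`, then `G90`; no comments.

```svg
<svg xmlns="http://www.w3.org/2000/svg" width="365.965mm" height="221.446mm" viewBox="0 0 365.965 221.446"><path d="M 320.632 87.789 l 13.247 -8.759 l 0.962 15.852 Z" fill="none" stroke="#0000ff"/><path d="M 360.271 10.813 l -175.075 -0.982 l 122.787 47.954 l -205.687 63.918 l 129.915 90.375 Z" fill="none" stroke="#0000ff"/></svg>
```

1 u = 1 mm; y_m = 221.446 − y.

[1] `<path>` regular polygon, #0000ff→engrave S206 F3378: (320.632,133.657) → (333.879,142.416) → (334.841,126.564) → (320.632,133.657) (closed)

[2] `<path>` closed polygon, #0000ff→engrave S206 F3378: (360.271,210.633) → (185.196,211.615) → (307.983,163.661) → (102.296,99.743) → (232.211,9.368) → (360.271,210.633) (closed)

G21
G90
G0 X320.632 Y133.657
M3 S206
G1 X333.879 Y142.416 F3378
G1 X334.841 Y126.564
G1 X320.632 Y133.657
M5
G0 X360.271 Y210.633
M3 S206
G1 X185.196 Y211.615 F3378
G1 X307.983 Y163.661
G1 X102.296 Y99.743
G1 X232.211 Y9.368
G1 X360.271 Y210.633
M5
G0 X0.000 Y0.000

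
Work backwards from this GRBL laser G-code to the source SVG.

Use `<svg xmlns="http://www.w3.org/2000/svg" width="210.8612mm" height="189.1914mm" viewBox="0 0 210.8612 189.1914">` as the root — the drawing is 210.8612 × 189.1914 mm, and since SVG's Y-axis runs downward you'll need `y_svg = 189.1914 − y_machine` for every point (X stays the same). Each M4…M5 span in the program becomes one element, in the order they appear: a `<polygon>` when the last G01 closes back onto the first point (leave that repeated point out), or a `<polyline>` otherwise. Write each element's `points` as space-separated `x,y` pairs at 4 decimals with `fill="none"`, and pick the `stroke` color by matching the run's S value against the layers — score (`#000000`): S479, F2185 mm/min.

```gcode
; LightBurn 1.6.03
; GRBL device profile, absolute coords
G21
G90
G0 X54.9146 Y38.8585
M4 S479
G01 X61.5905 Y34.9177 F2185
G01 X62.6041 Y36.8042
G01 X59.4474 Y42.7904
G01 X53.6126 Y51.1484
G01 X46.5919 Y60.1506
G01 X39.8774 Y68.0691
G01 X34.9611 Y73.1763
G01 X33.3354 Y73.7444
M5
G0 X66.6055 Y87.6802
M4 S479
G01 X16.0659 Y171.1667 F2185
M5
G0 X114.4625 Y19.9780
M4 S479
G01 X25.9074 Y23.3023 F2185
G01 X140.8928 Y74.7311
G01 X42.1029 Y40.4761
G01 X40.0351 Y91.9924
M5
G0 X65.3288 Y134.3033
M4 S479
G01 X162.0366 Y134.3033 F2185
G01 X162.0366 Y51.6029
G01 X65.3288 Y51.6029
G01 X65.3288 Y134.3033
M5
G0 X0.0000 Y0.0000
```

<svg xmlns="http://www.w3.org/2000/svg" width="210.8612mm" height="189.1914mm" viewBox="0 0 210.8612 189.1914">
  <polyline points="54.9146,150.3329 61.5905,154.2737 62.6041,152.3872 59.4474,146.4010 53.6126,138.0430 46.5919,129.0408 39.8774,121.1223 34.9611,116.0151 33.3354,115.4470" fill="none" stroke="#000000"/>
  <polyline points="66.6055,101.5112 16.0659,18.0247" fill="none" stroke="#000000"/>
  <polyline points="114.4625,169.2134 25.9074,165.8891 140.8928,114.4603 42.1029,148.7153 40.0351,97.1990" fill="none" stroke="#000000"/>
  <polygon points="65.3288,54.8881 162.0366,54.8881 162.0366,137.5885 65.3288,137.5885" fill="none" stroke="#000000"/>
</svg>

Machine Y-up, SVG Y-down with viewBox height 189.1914, so y_svg = 189.1914 − y_machine; X carries over. Every run uses S479, so all elements get stroke `#000000` (score).

Run 1: The run is open, so emit a `<polyline>` with points (Y-flipped): 54.9146,150.3329 61.5905,154.2737 62.6041,152.3872 59.4474,146.4010 53.6126,138.0430 46.5919,129.0408 39.8774,121.1223 34.9611,116.0151 33.3354,115.4470.

Run 2: The run is open, so emit a `<polyline>` with points (Y-flipped): 66.6055,101.5112 16.0659,18.0247.

Run 3: The run is open, so emit a `<polyline>` with points (Y-flipped): 114.4625,169.2134 25.9074,165.8891 140.8928,114.4603 42.1029,148.7153 40.0351,97.1990.

Run 4: The run returns to its start, so emit a `<polygon>` with points (Y-flipped): 65.3288,54.8881 162.0366,54.8881 162.0366,137.5885 65.3288,137.5885.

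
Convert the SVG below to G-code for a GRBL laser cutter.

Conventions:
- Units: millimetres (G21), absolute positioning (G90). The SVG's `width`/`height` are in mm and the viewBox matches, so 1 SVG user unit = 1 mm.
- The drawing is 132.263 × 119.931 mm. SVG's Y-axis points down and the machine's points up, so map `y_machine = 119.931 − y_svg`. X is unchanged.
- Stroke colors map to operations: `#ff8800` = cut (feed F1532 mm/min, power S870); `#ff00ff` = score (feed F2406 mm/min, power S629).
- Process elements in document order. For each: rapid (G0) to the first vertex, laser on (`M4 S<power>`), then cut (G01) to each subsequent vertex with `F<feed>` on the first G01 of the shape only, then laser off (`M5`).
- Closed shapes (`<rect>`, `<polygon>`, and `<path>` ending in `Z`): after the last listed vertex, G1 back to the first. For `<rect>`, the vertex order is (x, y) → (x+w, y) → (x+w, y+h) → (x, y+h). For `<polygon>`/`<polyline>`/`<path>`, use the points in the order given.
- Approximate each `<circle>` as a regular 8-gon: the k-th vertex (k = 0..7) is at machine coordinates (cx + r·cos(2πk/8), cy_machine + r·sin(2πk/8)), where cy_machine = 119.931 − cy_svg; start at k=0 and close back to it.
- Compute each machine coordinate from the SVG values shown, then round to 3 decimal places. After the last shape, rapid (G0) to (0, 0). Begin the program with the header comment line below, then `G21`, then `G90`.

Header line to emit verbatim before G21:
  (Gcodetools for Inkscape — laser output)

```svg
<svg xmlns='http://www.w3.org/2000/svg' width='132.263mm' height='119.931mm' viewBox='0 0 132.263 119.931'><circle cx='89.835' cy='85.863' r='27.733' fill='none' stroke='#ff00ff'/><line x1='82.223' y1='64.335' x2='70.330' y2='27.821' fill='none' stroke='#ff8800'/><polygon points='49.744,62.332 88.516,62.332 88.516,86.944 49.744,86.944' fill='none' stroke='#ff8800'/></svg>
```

(Gcodetools for Inkscape — laser output)
G21
G90
G0 X117.568 Y34.068
M4 S629
G01 X109.445 Y53.678 F2406
G01 X89.835 Y61.801
G01 X70.225 Y53.678
G01 X62.102 Y34.068
G01 X70.225 Y14.458
G01 X89.835 Y6.335
G01 X109.445 Y14.458
G01 X117.568 Y34.068
M5
G0 X82.223 Y55.596
M4 S870
G01 X70.330 Y92.110 F1532
M5
G0 X49.744 Y57.599
M4 S870
G01 X88.516 Y57.599 F1532
G01 X88.516 Y32.987
G01 X49.744 Y32.987
G01 X49.744 Y57.599
M5
G0 X0.000 Y0.000

viewBox `0 0 132.263 119.931` with mm width/height → 1 unit = 1 mm. Flip: y_m = 119.931 − y_svg.

**Shape 1** — `<circle>` circle, stroke `#ff00ff` → score (S629, F2406). Machine vertices: (117.568,34.068) → (109.445,53.678) → (89.835,61.801) → (70.225,53.678) → (62.102,34.068) → (70.225,14.458) → (89.835,6.335) → (109.445,14.458) → (117.568,34.068). Closed: final G1 returns to the first vertex.

**Shape 2** — `<line>` line segment, stroke `#ff8800` → cut (S870, F1532). Machine vertices: (82.223,55.596) → (70.330,92.110). Open path.

**Shape 3** — `<polygon>` rectangle, stroke `#ff8800` → cut (S870, F1532). Machine vertices: (49.744,57.599) → (88.516,57.599) → (88.516,32.987) → (49.744,32.987) → (49.744,57.599). Closed: final G1 returns to the first vertex.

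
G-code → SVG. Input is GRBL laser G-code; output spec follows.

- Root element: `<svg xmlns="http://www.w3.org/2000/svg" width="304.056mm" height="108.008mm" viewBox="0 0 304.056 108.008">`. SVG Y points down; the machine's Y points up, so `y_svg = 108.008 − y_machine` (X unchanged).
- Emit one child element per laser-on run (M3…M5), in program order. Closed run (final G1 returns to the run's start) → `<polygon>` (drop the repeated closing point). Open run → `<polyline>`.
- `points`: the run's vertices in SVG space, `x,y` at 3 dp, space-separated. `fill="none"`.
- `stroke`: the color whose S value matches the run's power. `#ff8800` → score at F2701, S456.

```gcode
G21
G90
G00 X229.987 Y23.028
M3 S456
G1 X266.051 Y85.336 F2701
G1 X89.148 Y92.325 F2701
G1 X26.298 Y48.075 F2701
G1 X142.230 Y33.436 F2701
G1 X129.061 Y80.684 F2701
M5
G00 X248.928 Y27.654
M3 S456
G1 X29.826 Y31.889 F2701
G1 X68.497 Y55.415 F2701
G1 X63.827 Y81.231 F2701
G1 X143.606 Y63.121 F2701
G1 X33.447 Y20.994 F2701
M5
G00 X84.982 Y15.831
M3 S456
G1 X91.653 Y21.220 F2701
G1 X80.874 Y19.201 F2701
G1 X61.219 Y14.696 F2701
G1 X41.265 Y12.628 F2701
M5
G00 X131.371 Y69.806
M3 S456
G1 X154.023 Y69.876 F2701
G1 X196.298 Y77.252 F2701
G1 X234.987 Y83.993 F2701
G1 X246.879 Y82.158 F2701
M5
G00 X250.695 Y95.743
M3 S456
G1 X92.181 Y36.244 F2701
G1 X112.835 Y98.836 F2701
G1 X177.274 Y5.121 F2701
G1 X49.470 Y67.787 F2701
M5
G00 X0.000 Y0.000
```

Machine Y-up, SVG Y-down with viewBox height 108.008, so y_svg = 108.008 − y_machine; X carries over. Every run uses S456, so all elements get stroke `#ff8800` (score).

Run 1: The run is open, so emit a `<polyline>` with points (Y-flipped): 229.987,84.980 266.051,22.672 89.148,15.683 26.298,59.933 142.230,74.572 129.061,27.324.

Run 2: The run is open, so emit a `<polyline>` with points (Y-flipped): 248.928,80.354 29.826,76.119 68.497,52.593 63.827,26.777 143.606,44.887 33.447,87.014.

Run 3: The run is open, so emit a `<polyline>` with points (Y-flipped): 84.982,92.177 91.653,86.788 80.874,88.807 61.219,93.312 41.265,95.380.

Run 4: The run is open, so emit a `<polyline>` with points (Y-flipped): 131.371,38.202 154.023,38.132 196.298,30.756 234.987,24.015 246.879,25.850.

Run 5: The run is open, so emit a `<polyline>` with points (Y-flipped): 250.695,12.265 92.181,71.764 112.835,9.172 177.274,102.887 49.470,40.221.

<svg xmlns="http://www.w3.org/2000/svg" width="304.056mm" height="108.008mm" viewBox="0 0 304.056 108.008">
  <polyline points="229.987,84.980 266.051,22.672 89.148,15.683 26.298,59.933 142.230,74.572 129.061,27.324" fill="none" stroke="#ff8800"/>
  <polyline points="248.928,80.354 29.826,76.119 68.497,52.593 63.827,26.777 143.606,44.887 33.447,87.014" fill="none" stroke="#ff8800"/>
  <polyline points="84.982,92.177 91.653,86.788 80.874,88.807 61.219,93.312 41.265,95.380" fill="none" stroke="#ff8800"/>
  <polyline points="131.371,38.202 154.023,38.132 196.298,30.756 234.987,24.015 246.879,25.850" fill="none" stroke="#ff8800"/>
  <polyline points="250.695,12.265 92.181,71.764 112.835,9.172 177.274,102.887 49.470,40.221" fill="none" stroke="#ff8800"/>
</svg>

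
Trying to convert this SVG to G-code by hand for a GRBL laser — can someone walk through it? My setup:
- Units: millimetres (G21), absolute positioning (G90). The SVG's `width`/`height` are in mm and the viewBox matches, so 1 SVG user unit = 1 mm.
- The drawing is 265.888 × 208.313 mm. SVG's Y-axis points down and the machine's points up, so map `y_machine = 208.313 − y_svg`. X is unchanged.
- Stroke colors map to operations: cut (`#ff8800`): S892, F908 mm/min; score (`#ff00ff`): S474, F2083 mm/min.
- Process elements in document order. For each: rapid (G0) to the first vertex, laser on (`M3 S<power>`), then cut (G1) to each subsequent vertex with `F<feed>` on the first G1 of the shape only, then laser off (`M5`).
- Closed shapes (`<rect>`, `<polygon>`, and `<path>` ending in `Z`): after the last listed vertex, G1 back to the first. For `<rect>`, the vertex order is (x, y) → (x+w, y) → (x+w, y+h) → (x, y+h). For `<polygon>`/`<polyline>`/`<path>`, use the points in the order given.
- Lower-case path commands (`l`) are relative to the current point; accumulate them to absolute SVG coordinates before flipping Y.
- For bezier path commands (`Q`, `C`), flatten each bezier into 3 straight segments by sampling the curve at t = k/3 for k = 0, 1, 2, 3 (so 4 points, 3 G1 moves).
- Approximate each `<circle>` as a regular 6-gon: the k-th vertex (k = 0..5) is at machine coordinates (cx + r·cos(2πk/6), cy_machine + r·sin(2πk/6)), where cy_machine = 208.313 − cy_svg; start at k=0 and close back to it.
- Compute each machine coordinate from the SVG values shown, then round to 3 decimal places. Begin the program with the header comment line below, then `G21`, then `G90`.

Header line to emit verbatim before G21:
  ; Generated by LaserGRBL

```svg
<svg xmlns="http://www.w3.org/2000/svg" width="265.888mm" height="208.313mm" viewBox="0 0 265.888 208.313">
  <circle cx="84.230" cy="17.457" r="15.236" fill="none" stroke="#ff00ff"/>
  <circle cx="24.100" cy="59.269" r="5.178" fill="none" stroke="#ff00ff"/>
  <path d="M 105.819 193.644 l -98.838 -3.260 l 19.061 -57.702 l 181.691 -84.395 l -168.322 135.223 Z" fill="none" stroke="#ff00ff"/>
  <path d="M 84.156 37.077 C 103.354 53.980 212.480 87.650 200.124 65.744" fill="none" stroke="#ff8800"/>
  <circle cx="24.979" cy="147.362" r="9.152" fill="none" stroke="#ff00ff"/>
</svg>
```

Since the viewBox matches the mm dimensions, user units are millimetres directly. The only transform is the Y-flip y_m = 208.313 − y_svg.

Shape 1 is a circle drawn with `<circle>`. Its stroke #ff00ff means score at S474, F2083. After flipping Y the toolpath is (99.466,190.856) → (91.848,204.051) → (76.612,204.051) → (68.994,190.856) → (76.612,177.661) → (91.848,177.661) → (99.466,190.856), returning to the start.

Shape 2 is a circle drawn with `<circle>`. Its stroke #ff00ff means score at S474, F2083. After flipping Y the toolpath is (29.278,149.044) → (26.689,153.528) → (21.511,153.528) → (18.922,149.044) → (21.511,144.560) → (26.689,144.560) → (29.278,149.044), returning to the start.

Shape 3 is a closed polygon drawn with `<path>`. Its stroke #ff00ff means score at S474, F2083. After flipping Y the toolpath is (105.819,14.669) → (6.981,17.929) → (26.042,75.631) → (207.733,160.026) → (39.411,24.803) → (105.819,14.669), returning to the start.

Shape 4 is a cubic bezier drawn with `<path>`. Its stroke #ff8800 means cut at S892, F908. After flipping Y the toolpath is (84.156,171.236) → (125.500,151.423) → (179.816,136.509) → (200.124,142.569).

Shape 5 is a circle drawn with `<circle>`. Its stroke #ff00ff means score at S474, F2083. After flipping Y the toolpath is (34.131,60.951) → (29.555,68.877) → (20.403,68.877) → (15.827,60.951) → (20.403,53.025) → (29.555,53.025) → (34.131,60.951), returning to the start.

; Generated by LaserGRBL
G21
G90
G0 X99.466 Y190.856
M3 S474
G1 X91.848 Y204.051 F2083
G1 X76.612 Y204.051
G1 X68.994 Y190.856
G1 X76.612 Y177.661
G1 X91.848 Y177.661
G1 X99.466 Y190.856
M5
G0 X29.278 Y149.044
M3 S474
G1 X26.689 Y153.528 F2083
G1 X21.511 Y153.528
G1 X18.922 Y149.044
G1 X21.511 Y144.560
G1 X26.689 Y144.560
G1 X29.278 Y149.044
M5
G0 X105.819 Y14.669
M3 S474
G1 X6.981 Y17.929 F2083
G1 X26.042 Y75.631
G1 X207.733 Y160.026
G1 X39.411 Y24.803
G1 X105.819 Y14.669
M5
G0 X84.156 Y171.236
M3 S892
G1 X125.500 Y151.423 F908
G1 X179.816 Y136.509
G1 X200.124 Y142.569
M5
G0 X34.131 Y60.951
M3 S474
G1 X29.555 Y68.877 F2083
G1 X20.403 Y68.877
G1 X15.827 Y60.951
G1 X20.403 Y53.025
G1 X29.555 Y53.025
G1 X34.131 Y60.951
M5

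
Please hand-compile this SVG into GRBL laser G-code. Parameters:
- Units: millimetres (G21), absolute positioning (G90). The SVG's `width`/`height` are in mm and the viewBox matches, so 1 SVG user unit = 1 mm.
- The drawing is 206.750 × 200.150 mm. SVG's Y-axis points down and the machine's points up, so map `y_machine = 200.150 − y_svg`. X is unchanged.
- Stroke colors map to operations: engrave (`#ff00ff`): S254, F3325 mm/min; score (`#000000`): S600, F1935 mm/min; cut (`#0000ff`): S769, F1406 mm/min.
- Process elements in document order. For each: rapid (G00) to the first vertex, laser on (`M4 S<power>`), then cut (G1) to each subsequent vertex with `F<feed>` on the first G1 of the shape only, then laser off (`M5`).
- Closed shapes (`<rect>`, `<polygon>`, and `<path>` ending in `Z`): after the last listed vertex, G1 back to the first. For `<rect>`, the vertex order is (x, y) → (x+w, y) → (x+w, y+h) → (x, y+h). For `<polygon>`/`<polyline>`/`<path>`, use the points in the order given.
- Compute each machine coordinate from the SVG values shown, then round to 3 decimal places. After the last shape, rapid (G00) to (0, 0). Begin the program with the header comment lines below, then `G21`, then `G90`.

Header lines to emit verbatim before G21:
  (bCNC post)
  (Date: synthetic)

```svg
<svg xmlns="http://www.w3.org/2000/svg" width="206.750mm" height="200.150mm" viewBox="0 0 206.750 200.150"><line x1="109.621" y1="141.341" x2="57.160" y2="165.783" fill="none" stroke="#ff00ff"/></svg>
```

(bCNC post)
(Date: synthetic)
G21
G90
G00 X109.621 Y58.809
M4 S254
G1 X57.160 Y34.367 F3325
M5
G00 X0.000 Y0.000

viewBox `0 0 206.750 200.150` with mm width/height → 1 unit = 1 mm. Flip: y_m = 200.150 − y_svg.

**Shape 1** — `<line>` line segment, stroke `#ff00ff` → engrave (S254, F3325). Machine vertices: (109.621,58.809) → (57.160,34.367). Open path.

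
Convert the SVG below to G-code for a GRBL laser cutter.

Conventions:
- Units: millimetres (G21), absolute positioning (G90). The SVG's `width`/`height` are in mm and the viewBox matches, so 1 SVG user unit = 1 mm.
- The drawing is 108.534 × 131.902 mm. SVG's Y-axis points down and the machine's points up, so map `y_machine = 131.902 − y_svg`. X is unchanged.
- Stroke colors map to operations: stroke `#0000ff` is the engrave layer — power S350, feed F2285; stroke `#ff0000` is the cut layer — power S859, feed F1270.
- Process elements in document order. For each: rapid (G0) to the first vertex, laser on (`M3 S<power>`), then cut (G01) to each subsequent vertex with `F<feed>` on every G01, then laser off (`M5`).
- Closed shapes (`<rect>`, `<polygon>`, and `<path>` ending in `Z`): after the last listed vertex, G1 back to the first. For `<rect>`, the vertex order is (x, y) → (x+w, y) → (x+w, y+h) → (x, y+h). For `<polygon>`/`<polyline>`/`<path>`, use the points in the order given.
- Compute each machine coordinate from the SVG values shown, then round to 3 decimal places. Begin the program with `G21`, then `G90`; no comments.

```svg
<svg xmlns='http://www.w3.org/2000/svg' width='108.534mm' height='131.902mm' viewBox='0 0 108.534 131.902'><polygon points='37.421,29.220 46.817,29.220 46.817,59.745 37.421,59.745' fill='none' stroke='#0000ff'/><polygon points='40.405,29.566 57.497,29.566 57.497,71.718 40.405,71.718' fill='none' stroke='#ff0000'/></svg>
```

G21
G90
G0 X37.421 Y102.682
M3 S350
G01 X46.817 Y102.682 F2285
G01 X46.817 Y72.157 F2285
G01 X37.421 Y72.157 F2285
G01 X37.421 Y102.682 F2285
M5
G0 X40.405 Y102.336
M3 S859
G01 X57.497 Y102.336 F1270
G01 X57.497 Y60.184 F1270
G01 X40.405 Y60.184 F1270
G01 X40.405 Y102.336 F1270
M5

viewBox `0 0 108.534 131.902` with mm width/height → 1 unit = 1 mm. Flip: y_m = 131.902 − y_svg.

**Shape 1** — `<polygon>` rectangle, stroke `#0000ff` → engrave (S350, F2285). Machine vertices: (37.421,102.682) → (46.817,102.682) → (46.817,72.157) → (37.421,72.157) → (37.421,102.682). Closed: final G1 returns to the first vertex.

**Shape 2** — `<polygon>` rectangle, stroke `#ff0000` → cut (S859, F1270). Machine vertices: (40.405,102.336) → (57.497,102.336) → (57.497,60.184) → (40.405,60.184) → (40.405,102.336). Closed: final G1 returns to the first vertex.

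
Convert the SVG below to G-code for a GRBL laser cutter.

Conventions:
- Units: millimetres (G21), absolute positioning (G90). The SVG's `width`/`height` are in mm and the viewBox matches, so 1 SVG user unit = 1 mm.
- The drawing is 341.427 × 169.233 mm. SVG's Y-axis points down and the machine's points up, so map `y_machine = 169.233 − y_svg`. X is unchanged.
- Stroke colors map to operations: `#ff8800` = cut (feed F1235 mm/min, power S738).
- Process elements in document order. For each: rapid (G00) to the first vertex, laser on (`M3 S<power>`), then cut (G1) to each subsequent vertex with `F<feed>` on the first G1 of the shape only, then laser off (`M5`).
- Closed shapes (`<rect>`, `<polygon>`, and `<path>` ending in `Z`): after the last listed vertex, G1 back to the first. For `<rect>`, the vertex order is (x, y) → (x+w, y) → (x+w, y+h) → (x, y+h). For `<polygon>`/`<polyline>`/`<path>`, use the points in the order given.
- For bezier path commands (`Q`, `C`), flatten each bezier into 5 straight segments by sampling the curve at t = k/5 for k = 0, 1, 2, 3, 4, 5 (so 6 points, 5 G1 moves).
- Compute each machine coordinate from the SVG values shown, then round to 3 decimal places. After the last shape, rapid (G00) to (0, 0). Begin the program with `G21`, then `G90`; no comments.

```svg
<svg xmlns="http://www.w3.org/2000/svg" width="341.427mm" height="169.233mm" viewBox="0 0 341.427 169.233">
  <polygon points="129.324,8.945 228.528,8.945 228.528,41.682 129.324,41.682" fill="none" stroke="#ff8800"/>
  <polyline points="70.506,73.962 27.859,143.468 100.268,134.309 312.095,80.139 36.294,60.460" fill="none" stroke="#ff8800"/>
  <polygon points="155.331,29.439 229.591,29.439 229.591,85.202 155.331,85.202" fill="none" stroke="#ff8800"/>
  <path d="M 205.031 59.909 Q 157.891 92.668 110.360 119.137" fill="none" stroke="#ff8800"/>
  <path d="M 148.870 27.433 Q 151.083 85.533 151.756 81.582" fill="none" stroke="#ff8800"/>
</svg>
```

G21
G90
G00 X129.324 Y160.288
M3 S738
G1 X228.528 Y160.288 F1235
G1 X228.528 Y127.551
G1 X129.324 Y127.551
G1 X129.324 Y160.288
M5
G00 X70.506 Y95.271
M3 S738
G1 X27.859 Y25.765 F1235
G1 X100.268 Y34.924
G1 X312.095 Y89.094
G1 X36.294 Y108.773
M5
G00 X155.331 Y139.794
M3 S738
G1 X229.591 Y139.794 F1235
G1 X229.591 Y84.031
G1 X155.331 Y84.031
G1 X155.331 Y139.794
M5
G00 X205.031 Y109.324
M3 S738
G1 X186.159 Y96.472 F1235
G1 X167.256 Y84.123
G1 X148.322 Y72.278
G1 X129.357 Y60.935
G1 X110.360 Y50.096
M5
G00 X148.870 Y141.800
M3 S738
G1 X149.694 Y121.042 F1235
G1 X150.394 Y105.248
G1 X150.971 Y94.418
G1 X151.425 Y88.553
G1 X151.756 Y87.651
M5
G00 X0.000 Y0.000

viewBox `0 0 341.427 169.233` with mm width/height → 1 unit = 1 mm. Flip: y_m = 169.233 − y_svg.

**Shape 1** — `<polygon>` rectangle, stroke `#ff8800` → cut (S738, F1235). Machine vertices: (129.324,160.288) → (228.528,160.288) → (228.528,127.551) → (129.324,127.551) → (129.324,160.288). Closed: final G1 returns to the first vertex.

**Shape 2** — `<polyline>` open polyline, stroke `#ff8800` → cut (S738, F1235). Machine vertices: (70.506,95.271) → (27.859,25.765) → (100.268,34.924) → (312.095,89.094) → (36.294,108.773). Open path.

**Shape 3** — `<polygon>` rectangle, stroke `#ff8800` → cut (S738, F1235). Machine vertices: (155.331,139.794) → (229.591,139.794) → (229.591,84.031) → (155.331,84.031) → (155.331,139.794). Closed: final G1 returns to the first vertex.

**Shape 4** — `<path>` quadratic bezier, stroke `#ff8800` → cut (S738, F1235). Control points (SVG): P0=(205.031,59.909), P1=(157.891,92.668), P2=(110.360,119.137); sampled at t=k/5. Machine vertices: (205.031,109.324) → (186.159,96.472) → (167.256,84.123) → (148.322,72.278) → (129.357,60.935) → (110.360,50.096). Open path.

**Shape 5** — `<path>` quadratic bezier, stroke `#ff8800` → cut (S738, F1235). Control points (SVG): P0=(148.870,27.433), P1=(151.083,85.533), P2=(151.756,81.582); sampled at t=k/5. Machine vertices: (148.870,141.800) → (149.694,121.042) → (150.394,105.248) → (150.971,94.418) → (151.425,88.553) → (151.756,87.651). Open path.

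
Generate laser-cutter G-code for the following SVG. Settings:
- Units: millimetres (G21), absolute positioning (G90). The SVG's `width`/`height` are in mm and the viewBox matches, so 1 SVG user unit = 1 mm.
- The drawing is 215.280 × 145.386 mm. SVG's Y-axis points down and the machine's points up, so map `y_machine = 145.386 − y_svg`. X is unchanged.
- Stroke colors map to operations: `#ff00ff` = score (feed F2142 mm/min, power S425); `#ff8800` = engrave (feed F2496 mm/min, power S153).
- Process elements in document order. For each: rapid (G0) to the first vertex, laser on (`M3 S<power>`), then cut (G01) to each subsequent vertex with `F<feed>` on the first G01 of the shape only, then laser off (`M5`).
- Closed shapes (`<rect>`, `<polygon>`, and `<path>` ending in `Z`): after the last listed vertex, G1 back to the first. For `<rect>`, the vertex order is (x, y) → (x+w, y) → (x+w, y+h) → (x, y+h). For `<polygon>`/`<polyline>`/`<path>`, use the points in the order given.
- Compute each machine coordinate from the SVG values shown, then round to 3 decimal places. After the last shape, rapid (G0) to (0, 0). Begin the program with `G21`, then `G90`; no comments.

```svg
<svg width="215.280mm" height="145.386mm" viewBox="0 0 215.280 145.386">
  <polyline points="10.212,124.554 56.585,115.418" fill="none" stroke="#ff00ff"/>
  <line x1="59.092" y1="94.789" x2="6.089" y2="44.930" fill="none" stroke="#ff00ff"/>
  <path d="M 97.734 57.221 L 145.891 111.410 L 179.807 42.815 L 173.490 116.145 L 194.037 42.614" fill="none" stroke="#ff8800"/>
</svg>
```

1 u = 1 mm; y_m = 145.386 − y.

[1] `<polyline>` line segment, #ff00ff→score S425 F2142: (10.212,20.832) → (56.585,29.968)

[2] `<line>` line segment, #ff00ff→score S425 F2142: (59.092,50.597) → (6.089,100.456)

[3] `<path>` open polyline, #ff8800→engrave S153 F2496: (97.734,88.165) → (145.891,33.976) → (179.807,102.571) → (173.490,29.241) → (194.037,102.772)

G21
G90
G0 X10.212 Y20.832
M3 S425
G01 X56.585 Y29.968 F2142
M5
G0 X59.092 Y50.597
M3 S425
G01 X6.089 Y100.456 F2142
M5
G0 X97.734 Y88.165
M3 S153
G01 X145.891 Y33.976 F2496
G01 X179.807 Y102.571
G01 X173.490 Y29.241
G01 X194.037 Y102.772
M5
G0 X0.000 Y0.000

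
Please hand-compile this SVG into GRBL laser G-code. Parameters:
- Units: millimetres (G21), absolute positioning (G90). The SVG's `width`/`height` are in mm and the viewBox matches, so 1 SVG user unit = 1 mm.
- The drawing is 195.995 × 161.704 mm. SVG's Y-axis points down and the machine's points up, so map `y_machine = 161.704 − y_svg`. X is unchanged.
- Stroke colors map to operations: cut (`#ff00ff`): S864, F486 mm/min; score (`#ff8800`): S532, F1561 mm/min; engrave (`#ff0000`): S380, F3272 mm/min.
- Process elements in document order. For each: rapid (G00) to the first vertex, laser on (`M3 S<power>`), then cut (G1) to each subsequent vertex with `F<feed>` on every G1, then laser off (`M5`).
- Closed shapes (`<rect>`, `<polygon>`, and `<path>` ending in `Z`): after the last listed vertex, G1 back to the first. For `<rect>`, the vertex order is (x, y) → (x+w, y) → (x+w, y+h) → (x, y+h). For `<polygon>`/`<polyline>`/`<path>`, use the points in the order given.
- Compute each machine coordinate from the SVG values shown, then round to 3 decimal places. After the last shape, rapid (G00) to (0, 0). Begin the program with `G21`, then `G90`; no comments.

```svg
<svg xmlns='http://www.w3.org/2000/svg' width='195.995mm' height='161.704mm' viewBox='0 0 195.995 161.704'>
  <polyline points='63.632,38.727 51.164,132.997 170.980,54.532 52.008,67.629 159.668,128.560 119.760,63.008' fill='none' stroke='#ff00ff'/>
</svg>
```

Since the viewBox matches the mm dimensions, user units are millimetres directly. The only transform is the Y-flip y_m = 161.704 − y_svg.

Shape 1 is a open polyline drawn with `<polyline>`. Its stroke #ff00ff means cut at S864, F486. After flipping Y the toolpath is (63.632,122.977) → (51.164,28.707) → (170.980,107.172) → (52.008,94.075) → (159.668,33.144) → (119.760,98.696).

G21
G90
G00 X63.632 Y122.977
M3 S864
G1 X51.164 Y28.707 F486
G1 X170.980 Y107.172 F486
G1 X52.008 Y94.075 F486
G1 X159.668 Y33.144 F486
G1 X119.760 Y98.696 F486
M5
G00 X0.000 Y0.000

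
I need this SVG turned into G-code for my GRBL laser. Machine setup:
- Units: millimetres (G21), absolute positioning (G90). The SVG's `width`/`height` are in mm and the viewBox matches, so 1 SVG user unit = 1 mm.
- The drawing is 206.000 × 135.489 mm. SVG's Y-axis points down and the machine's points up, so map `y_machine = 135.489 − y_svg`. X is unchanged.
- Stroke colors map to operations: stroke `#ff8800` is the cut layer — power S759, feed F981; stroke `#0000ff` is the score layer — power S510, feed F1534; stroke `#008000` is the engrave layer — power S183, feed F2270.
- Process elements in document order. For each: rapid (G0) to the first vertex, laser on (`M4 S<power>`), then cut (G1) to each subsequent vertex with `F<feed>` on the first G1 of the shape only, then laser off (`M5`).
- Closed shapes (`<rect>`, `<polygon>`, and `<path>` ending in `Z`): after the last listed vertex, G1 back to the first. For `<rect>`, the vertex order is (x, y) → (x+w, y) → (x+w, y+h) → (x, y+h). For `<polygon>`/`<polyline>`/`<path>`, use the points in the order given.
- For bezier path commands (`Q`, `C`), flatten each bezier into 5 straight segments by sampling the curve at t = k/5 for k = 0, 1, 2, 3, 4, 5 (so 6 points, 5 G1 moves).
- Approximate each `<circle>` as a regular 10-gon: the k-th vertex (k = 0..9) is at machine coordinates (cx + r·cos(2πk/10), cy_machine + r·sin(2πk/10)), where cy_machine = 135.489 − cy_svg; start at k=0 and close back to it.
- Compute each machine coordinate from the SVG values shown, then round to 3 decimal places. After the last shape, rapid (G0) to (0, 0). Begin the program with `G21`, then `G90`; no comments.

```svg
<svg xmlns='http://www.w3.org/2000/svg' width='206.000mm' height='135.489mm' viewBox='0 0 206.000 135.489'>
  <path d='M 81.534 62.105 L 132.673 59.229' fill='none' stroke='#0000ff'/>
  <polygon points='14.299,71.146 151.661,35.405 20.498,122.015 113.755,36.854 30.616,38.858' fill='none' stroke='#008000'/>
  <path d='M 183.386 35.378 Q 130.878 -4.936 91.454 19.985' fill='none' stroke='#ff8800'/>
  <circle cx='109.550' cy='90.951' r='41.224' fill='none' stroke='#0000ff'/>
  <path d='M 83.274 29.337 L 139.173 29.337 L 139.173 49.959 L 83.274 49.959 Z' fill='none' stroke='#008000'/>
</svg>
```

G21
G90
G0 X81.534 Y73.384
M4 S510
G1 X132.673 Y76.260 F1534
M5
G0 X14.299 Y64.343
M4 S183
G1 X151.661 Y100.084 F2270
G1 X20.498 Y13.474
G1 X113.755 Y98.635
G1 X30.616 Y96.631
G1 X14.299 Y64.343
M5
G0 X183.386 Y100.111
M4 S759
G1 X162.906 Y113.627 F981
G1 X143.473 Y121.925
G1 X125.087 Y125.003
G1 X107.747 Y122.863
G1 X91.454 Y115.504
M5
G0 X150.774 Y44.538
M4 S510
G1 X142.901 Y68.769 F1534
G1 X122.289 Y83.744
G1 X96.811 Y83.744
G1 X76.199 Y68.769
G1 X68.326 Y44.538
G1 X76.199 Y20.307
G1 X96.811 Y5.332
G1 X122.289 Y5.332
G1 X142.901 Y20.307
G1 X150.774 Y44.538
M5
G0 X83.274 Y106.152
M4 S183
G1 X139.173 Y106.152 F2270
G1 X139.173 Y85.530
G1 X83.274 Y85.530
G1 X83.274 Y106.152
M5
G0 X0.000 Y0.000

viewBox `0 0 206.000 135.489` with mm width/height → 1 unit = 1 mm. Flip: y_m = 135.489 − y_svg.

**Shape 1** — `<path>` line segment, stroke `#0000ff` → score (S510, F1534). Machine vertices: (81.534,73.384) → (132.673,76.260). Open path.

**Shape 2** — `<polygon>` closed polygon, stroke `#008000` → engrave (S183, F2270). Machine vertices: (14.299,64.343) → (151.661,100.084) → (20.498,13.474) → (113.755,98.635) → (30.616,96.631) → (14.299,64.343). Closed: final G1 returns to the first vertex.

**Shape 3** — `<path>` quadratic bezier, stroke `#ff8800` → cut (S759, F981). Control points (SVG): P0=(183.386,35.378), P1=(130.878,-4.936), P2=(91.454,19.985); sampled at t=k/5. Machine vertices: (183.386,100.111) → (162.906,113.627) → (143.473,121.925) → (125.087,125.003) → (107.747,122.863) → (91.454,115.504). Open path.

**Shape 4** — `<circle>` circle, stroke `#0000ff` → score (S510, F1534). Machine vertices: (150.774,44.538) → (142.901,68.769) → (122.289,83.744) → (96.811,83.744) → (76.199,68.769) → (68.326,44.538) → (76.199,20.307) → (96.811,5.332) → (122.289,5.332) → (142.901,20.307) → (150.774,44.538). Closed: final G1 returns to the first vertex.

**Shape 5** — `<path>` rectangle, stroke `#008000` → engrave (S183, F2270). Machine vertices: (83.274,106.152) → (139.173,106.152) → (139.173,85.530) → (83.274,85.530) → (83.274,106.152). Closed: final G1 returns to the first vertex.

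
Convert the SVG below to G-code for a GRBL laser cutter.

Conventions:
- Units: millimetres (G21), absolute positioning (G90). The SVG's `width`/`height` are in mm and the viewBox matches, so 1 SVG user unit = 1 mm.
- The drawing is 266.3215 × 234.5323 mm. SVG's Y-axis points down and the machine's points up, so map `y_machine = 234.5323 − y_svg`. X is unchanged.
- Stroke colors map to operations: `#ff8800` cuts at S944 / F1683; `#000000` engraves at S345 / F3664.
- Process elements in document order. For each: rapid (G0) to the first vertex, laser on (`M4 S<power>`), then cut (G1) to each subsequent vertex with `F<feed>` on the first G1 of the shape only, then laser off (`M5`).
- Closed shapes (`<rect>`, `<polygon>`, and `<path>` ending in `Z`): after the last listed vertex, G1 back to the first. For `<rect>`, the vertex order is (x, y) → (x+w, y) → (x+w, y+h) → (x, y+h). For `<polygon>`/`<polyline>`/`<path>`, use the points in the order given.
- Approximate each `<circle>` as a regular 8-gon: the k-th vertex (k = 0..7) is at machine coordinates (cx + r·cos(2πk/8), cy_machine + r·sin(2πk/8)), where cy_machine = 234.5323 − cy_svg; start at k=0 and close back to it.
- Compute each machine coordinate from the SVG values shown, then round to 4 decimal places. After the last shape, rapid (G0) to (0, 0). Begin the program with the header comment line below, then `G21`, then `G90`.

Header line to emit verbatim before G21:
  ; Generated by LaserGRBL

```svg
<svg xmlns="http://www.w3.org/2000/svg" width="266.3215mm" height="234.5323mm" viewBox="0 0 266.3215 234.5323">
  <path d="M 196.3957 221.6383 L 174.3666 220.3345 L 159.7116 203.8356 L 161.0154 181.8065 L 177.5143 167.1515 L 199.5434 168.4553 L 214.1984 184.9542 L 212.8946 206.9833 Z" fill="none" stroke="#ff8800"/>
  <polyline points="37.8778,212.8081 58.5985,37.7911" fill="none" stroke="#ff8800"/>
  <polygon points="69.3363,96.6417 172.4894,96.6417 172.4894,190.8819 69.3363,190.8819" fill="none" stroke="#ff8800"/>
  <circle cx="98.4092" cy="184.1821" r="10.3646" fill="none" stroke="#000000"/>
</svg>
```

viewBox `0 0 266.3215 234.5323` with mm width/height → 1 unit = 1 mm. Flip: y_m = 234.5323 − y_svg.

**Shape 1** — `<path>` regular polygon, stroke `#ff8800` → cut (S944, F1683). Machine vertices: (196.3957,12.8940) → (174.3666,14.1978) → (159.7116,30.6967) → (161.0154,52.7258) → (177.5143,67.3808) → (199.5434,66.0770) → (214.1984,49.5781) → (212.8946,27.5490) → (196.3957,12.8940). Closed: final G1 returns to the first vertex.

**Shape 2** — `<polyline>` line segment, stroke `#ff8800` → cut (S944, F1683). Machine vertices: (37.8778,21.7242) → (58.5985,196.7412). Open path.

**Shape 3** — `<polygon>` rectangle, stroke `#ff8800` → cut (S944, F1683). Machine vertices: (69.3363,137.8906) → (172.4894,137.8906) → (172.4894,43.6504) → (69.3363,43.6504) → (69.3363,137.8906). Closed: final G1 returns to the first vertex.

**Shape 4** — `<circle>` circle, stroke `#000000` → engrave (S345, F3664). Machine vertices: (108.7738,50.3502) → (105.7381,57.6791) → (98.4092,60.7148) → (91.0803,57.6791) → (88.0446,50.3502) → (91.0803,43.0213) → (98.4092,39.9856) → (105.7381,43.0213) → (108.7738,50.3502). Closed: final G1 returns to the first vertex.

; Generated by LaserGRBL
G21
G90
G0 X196.3957 Y12.8940
M4 S944
G1 X174.3666 Y14.1978 F1683
G1 X159.7116 Y30.6967
G1 X161.0154 Y52.7258
G1 X177.5143 Y67.3808
G1 X199.5434 Y66.0770
G1 X214.1984 Y49.5781
G1 X212.8946 Y27.5490
G1 X196.3957 Y12.8940
M5
G0 X37.8778 Y21.7242
M4 S944
G1 X58.5985 Y196.7412 F1683
M5
G0 X69.3363 Y137.8906
M4 S944
G1 X172.4894 Y137.8906 F1683
G1 X172.4894 Y43.6504
G1 X69.3363 Y43.6504
G1 X69.3363 Y137.8906
M5
G0 X108.7738 Y50.3502
M4 S345
G1 X105.7381 Y57.6791 F3664
G1 X98.4092 Y60.7148
G1 X91.0803 Y57.6791
G1 X88.0446 Y50.3502
G1 X91.0803 Y43.0213
G1 X98.4092 Y39.9856
G1 X105.7381 Y43.0213
G1 X108.7738 Y50.3502
M5
G0 X0.0000 Y0.0000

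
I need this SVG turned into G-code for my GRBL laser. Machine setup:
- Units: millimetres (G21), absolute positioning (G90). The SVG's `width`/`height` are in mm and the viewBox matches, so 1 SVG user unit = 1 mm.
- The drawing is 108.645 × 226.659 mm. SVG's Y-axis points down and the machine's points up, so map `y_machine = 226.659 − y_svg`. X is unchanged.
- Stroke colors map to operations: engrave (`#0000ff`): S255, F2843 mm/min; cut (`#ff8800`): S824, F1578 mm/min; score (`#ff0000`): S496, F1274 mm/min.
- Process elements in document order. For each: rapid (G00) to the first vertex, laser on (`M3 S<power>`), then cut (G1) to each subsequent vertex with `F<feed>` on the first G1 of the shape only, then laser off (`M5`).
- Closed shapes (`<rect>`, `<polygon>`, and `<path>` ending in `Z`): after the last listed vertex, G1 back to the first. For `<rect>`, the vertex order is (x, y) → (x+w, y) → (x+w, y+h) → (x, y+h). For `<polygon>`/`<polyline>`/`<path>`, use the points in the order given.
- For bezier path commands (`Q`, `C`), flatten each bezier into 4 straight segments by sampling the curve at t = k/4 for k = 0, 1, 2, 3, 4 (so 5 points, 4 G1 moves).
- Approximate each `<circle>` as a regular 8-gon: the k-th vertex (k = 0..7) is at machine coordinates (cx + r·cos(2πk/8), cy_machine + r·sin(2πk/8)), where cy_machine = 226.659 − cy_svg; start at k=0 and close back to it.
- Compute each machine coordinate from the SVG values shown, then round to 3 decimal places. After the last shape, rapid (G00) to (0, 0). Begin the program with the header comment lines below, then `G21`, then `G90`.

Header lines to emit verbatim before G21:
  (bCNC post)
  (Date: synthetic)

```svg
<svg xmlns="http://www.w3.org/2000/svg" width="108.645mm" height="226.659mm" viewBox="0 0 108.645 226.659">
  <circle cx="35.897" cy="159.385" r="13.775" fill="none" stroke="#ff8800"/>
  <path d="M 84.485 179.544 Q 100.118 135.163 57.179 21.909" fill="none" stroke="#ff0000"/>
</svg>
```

(bCNC post)
(Date: synthetic)
G21
G90
G00 X49.672 Y67.274
M3 S824
G1 X45.637 Y77.014 F1578
G1 X35.897 Y81.049
G1 X26.157 Y77.014
G1 X22.122 Y67.274
G1 X26.157 Y57.534
G1 X35.897 Y53.499
G1 X45.637 Y57.534
G1 X49.672 Y67.274
M5
G00 X84.485 Y47.115
M3 S496
G1 X88.641 Y73.610 F1274
G1 X85.475 Y108.714
G1 X74.988 Y152.428
G1 X57.179 Y204.750
M5
G00 X0.000 Y0.000

Since the viewBox matches the mm dimensions, user units are millimetres directly. The only transform is the Y-flip y_m = 226.659 − y_svg.

Shape 1 is a circle drawn with `<circle>`. Its stroke #ff8800 means cut at S824, F1578. After flipping Y the toolpath is (49.672,67.274) → (45.637,77.014) → (35.897,81.049) → (26.157,77.014) → (22.122,67.274) → (26.157,57.534) → (35.897,53.499) → (45.637,57.534) → (49.672,67.274), returning to the start.

Shape 2 is a quadratic bezier drawn with `<path>`. Its stroke #ff0000 means score at S496, F1274. After flipping Y the toolpath is (84.485,47.115) → (88.641,73.610) → (85.475,108.714) → (74.988,152.428) → (57.179,204.750).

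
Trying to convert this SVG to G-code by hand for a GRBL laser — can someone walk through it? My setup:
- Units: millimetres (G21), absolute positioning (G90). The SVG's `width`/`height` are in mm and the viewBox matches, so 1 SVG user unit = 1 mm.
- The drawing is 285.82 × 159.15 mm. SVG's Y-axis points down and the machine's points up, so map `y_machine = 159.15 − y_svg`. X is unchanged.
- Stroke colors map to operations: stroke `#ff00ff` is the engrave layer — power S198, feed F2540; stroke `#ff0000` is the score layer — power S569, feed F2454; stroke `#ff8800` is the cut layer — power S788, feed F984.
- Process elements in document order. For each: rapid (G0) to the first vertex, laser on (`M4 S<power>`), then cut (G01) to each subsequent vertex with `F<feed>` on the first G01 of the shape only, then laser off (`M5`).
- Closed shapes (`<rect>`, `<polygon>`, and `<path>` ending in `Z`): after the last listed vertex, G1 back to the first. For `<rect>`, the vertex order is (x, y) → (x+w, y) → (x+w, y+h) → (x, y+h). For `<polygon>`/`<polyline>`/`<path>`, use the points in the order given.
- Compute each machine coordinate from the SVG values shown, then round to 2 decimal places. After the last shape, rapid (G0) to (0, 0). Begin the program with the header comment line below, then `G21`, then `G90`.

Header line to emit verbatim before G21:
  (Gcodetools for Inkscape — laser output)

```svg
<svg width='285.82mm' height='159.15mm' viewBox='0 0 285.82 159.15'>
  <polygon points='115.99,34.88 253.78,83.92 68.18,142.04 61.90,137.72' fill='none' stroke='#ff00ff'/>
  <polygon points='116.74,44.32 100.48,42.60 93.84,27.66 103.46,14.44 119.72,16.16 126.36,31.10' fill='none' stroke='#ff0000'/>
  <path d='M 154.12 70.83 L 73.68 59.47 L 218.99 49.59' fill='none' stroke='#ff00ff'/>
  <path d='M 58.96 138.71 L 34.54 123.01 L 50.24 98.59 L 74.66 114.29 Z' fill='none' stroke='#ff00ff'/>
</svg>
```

(Gcodetools for Inkscape — laser output)
G21
G90
G0 X115.99 Y124.27
M4 S198
G01 X253.78 Y75.23 F2540
G01 X68.18 Y17.11
G01 X61.90 Y21.43
G01 X115.99 Y124.27
M5
G0 X116.74 Y114.83
M4 S569
G01 X100.48 Y116.55 F2454
G01 X93.84 Y131.49
G01 X103.46 Y144.71
G01 X119.72 Y142.99
G01 X126.36 Y128.05
G01 X116.74 Y114.83
M5
G0 X154.12 Y88.32
M4 S198
G01 X73.68 Y99.68 F2540
G01 X218.99 Y109.56
M5
G0 X58.96 Y20.44
M4 S198
G01 X34.54 Y36.14 F2540
G01 X50.24 Y60.56
G01 X74.66 Y44.86
G01 X58.96 Y20.44
M5
G0 X0.00 Y0.00

viewBox `0 0 285.82 159.15` with mm width/height → 1 unit = 1 mm. Flip: y_m = 159.15 − y_svg.

**Shape 1** — `<polygon>` closed polygon, stroke `#ff00ff` → engrave (S198, F2540). Machine vertices: (115.99,124.27) → (253.78,75.23) → (68.18,17.11) → (61.90,21.43) → (115.99,124.27). Closed: final G1 returns to the first vertex.

**Shape 2** — `<polygon>` regular polygon, stroke `#ff0000` → score (S569, F2454). Machine vertices: (116.74,114.83) → (100.48,116.55) → (93.84,131.49) → (103.46,144.71) → (119.72,142.99) → (126.36,128.05) → (116.74,114.83). Closed: final G1 returns to the first vertex.

**Shape 3** — `<path>` open polyline, stroke `#ff00ff` → engrave (S198, F2540). Machine vertices: (154.12,88.32) → (73.68,99.68) → (218.99,109.56). Open path.

**Shape 4** — `<path>` regular polygon, stroke `#ff00ff` → engrave (S198, F2540). Machine vertices: (58.96,20.44) → (34.54,36.14) → (50.24,60.56) → (74.66,44.86) → (58.96,20.44). Closed: final G1 returns to the first vertex.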